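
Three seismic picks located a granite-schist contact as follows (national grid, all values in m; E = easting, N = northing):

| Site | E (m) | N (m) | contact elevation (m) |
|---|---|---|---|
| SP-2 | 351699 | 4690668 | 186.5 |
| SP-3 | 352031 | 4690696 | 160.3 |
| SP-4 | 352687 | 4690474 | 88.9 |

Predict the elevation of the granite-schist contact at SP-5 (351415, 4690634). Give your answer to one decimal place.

Let the plane be z = a·E + b·N + c.
SP-3−SP-2: 332a + 28b = −26.2;  SP-4−SP-2: 988a − 194b = −97.6.
Solving gives a = −0.084885742, b = 0.070788079.
Then c = 186.5 − a·351699 − b·4690668 = −302002.65.
At (351415, 4690634): z = −29830.1 + 332041.0 − 302002.65 = 208.2 m.

208.2 m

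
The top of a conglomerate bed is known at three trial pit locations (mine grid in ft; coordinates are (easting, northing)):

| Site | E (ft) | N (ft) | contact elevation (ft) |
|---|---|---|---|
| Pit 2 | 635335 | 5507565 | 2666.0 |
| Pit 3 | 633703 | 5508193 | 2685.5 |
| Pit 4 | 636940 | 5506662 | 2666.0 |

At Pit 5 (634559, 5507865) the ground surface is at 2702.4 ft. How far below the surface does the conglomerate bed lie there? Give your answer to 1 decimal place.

27.2 ft

Let the plane be z = a·E + b·N + c.
Pit 3−Pit 2: −1632a + 628b = 19.5;  Pit 4−Pit 2: 1605a − 903b = 0.
Solving gives a = −0.037806276, b = −0.067197202.
Then c = 2666 − a·635335 − b·5507565 = 396778.61.
At (634559, 5507865): z_contact = −23990.31 − 370113.12 + 396778.61 = 2675.18 ft.
Depth below ground = 2702.4 − 2675.18 = 27.2 ft.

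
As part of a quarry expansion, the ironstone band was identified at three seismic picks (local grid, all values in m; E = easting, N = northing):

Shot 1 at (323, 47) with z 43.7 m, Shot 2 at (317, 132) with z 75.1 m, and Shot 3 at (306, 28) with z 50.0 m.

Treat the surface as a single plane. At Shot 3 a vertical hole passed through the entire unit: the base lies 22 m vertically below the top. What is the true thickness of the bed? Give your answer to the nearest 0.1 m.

Two edge vectors: Shot 1→Shot 2 = (-6, 85, 31.4), Shot 1→Shot 3 = (-17, -19, 6.3).
Normal n = (Shot 1→Shot 2) × (Shot 1→Shot 3) = (1132.1, -496, 1559).
So ∂z/∂E = −n_x/n_z = −0.72617 and ∂z/∂N = −n_y/n_z = 0.31815.
|∇z| = √(a²+b²) = 0.79281, so dip δ = arctan(0.79281) = 38.41°.
True thickness = vertical thickness × cos δ = 22 × cos 38.41° = 17.2 m.

17.2 m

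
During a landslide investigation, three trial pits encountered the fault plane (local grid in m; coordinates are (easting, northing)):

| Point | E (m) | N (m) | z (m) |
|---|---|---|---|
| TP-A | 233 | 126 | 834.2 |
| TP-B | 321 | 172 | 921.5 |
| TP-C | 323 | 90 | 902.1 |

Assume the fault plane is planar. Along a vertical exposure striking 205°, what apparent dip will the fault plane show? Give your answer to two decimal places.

Two edge vectors: TP-A→TP-B = (88, 46, 87.3), TP-A→TP-C = (90, -36, 67.9).
Normal n = (TP-A→TP-B) × (TP-A→TP-C) = (6266.2, 1881.8, -7308).
So ∂z/∂E = −n_x/n_z = 0.85744 and ∂z/∂N = −n_y/n_z = 0.25750.
Unit vector along 205° is (sin 205°, cos 205°) = (-0.4226, -0.9063).
Slope in that direction = a·(-0.4226) + b·(-0.9063) = −0.59574.
Apparent dip = arctan|0.59574| = 30.78° (true dip is 41.8°, so apparent ≤ true as expected).

30.78°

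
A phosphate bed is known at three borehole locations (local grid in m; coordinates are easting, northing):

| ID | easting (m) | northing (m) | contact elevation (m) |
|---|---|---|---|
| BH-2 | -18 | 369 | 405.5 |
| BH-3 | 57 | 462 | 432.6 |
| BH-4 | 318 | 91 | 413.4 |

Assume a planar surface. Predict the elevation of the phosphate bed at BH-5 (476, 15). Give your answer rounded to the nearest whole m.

426 m

Two edge vectors: BH-2→BH-3 = (75, 93, 27.1), BH-2→BH-4 = (336, -278, 7.9).
Normal n = (BH-2→BH-3) × (BH-2→BH-4) = (8268.5, 8513.1, -52098).
So ∂z/∂easting = −n_x/n_z = 0.15871 and ∂z/∂northing = −n_y/n_z = 0.16341.
Intercept c from BH-2: 405.5 + 2.86 − 60.30 = 348.06.
At (476, 15): z = 75.5 + 2.5 + 348.06 = 426.1 m.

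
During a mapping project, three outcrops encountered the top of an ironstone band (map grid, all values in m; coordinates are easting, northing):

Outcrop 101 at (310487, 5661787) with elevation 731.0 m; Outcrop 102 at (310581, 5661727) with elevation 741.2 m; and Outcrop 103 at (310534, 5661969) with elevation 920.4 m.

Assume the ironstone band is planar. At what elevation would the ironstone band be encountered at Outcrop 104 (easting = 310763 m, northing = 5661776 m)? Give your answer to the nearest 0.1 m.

Let the plane be z = a·easting + b·northing + c.
Outcrop 102−Outcrop 101: 94a − 60b = 10.2;  Outcrop 103−Outcrop 101: 47a + 182b = 189.4.
Solving gives a = 0.663408270, b = 0.869339623.
Then c = 731 − a·310487 − b·5661787 = −5127264.42.
At (310763, 5661776): z = 206162.7 + 4922006.2 − 5127264.42 = 904.5 m.

904.5 m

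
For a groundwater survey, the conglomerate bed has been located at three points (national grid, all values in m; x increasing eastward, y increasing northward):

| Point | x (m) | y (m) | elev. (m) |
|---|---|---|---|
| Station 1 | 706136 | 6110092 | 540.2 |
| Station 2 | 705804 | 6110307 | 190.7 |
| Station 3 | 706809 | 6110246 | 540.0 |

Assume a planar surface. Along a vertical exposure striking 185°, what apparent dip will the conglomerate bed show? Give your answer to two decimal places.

Two edge vectors: Station 1→Station 2 = (-332, 215, -349.5), Station 1→Station 3 = (673, 154, -0.2).
Normal n = (Station 1→Station 2) × (Station 1→Station 3) = (53780, -235279.9, -195823).
So ∂z/∂x = −n_x/n_z = 0.27464 and ∂z/∂y = −n_y/n_z = −1.20149.
Unit vector along 185° is (sin 185°, cos 185°) = (-0.0872, -0.9962).
Slope in that direction = a·(-0.0872) + b·(-0.9962) = 1.17298.
Apparent dip = arctan|1.17298| = 49.55° (true dip is 50.9°, so apparent ≤ true as expected).

49.55°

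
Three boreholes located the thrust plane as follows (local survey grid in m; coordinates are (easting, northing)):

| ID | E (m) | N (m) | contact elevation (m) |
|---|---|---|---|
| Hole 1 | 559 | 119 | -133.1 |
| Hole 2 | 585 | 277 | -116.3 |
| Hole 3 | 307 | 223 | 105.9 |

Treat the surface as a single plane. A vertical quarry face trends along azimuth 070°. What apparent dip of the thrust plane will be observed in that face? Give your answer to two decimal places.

35.45°

Two edge vectors: Hole 1→Hole 2 = (26, 158, 16.8), Hole 1→Hole 3 = (-252, 104, 239).
Normal n = (Hole 1→Hole 2) × (Hole 1→Hole 3) = (36014.8, -10447.6, 42520).
So ∂z/∂E = −n_x/n_z = −0.84701 and ∂z/∂N = −n_y/n_z = 0.24571.
Unit vector along 070° is (sin 70°, cos 70°) = (0.9397, 0.3420).
Slope in that direction = a·(0.9397) + b·(0.3420) = −0.71189.
Apparent dip = arctan|0.71189| = 35.45° (true dip is 41.4°, so apparent ≤ true as expected).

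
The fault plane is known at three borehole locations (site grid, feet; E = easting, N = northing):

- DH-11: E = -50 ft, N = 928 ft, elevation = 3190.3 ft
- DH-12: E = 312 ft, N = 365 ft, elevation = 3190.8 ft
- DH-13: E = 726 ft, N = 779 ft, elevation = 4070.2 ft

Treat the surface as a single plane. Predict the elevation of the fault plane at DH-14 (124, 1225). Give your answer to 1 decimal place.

3662.1 ft

Two edge vectors: DH-11→DH-12 = (362, -563, 0.5), DH-11→DH-13 = (776, -149, 879.9).
Normal n = (DH-11→DH-12) × (DH-11→DH-13) = (-495309.2, -318135.8, 382950).
So ∂z/∂E = −n_x/n_z = 1.293404 and ∂z/∂N = −n_y/n_z = 0.830750.
Intercept c from DH-11: 3190.3 + 64.67 − 770.94 = 2484.03.
At (124, 1225): z = 160.4 + 1017.7 + 2484.03 = 3662.1 ft.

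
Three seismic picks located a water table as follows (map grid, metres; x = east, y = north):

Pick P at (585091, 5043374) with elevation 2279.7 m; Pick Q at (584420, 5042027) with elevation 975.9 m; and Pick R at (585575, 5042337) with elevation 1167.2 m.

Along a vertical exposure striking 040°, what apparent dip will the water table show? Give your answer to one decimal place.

35.5°

Let the plane be z = a·x + b·y + c.
Pick Q−Pick P: −671a − 1347b = −1303.8;  Pick R−Pick P: 484a − 1037b = −1112.5.
Solving gives a = −0.10870, b = 1.02207.
Unit vector along 040° is (sin 40°, cos 40°) = (0.6428, 0.7660).
Slope in that direction = a·(0.6428) + b·(0.7660) = 0.71309.
Apparent dip = arctan|0.71309| = 35.5° (true dip is 45.8°, so apparent ≤ true as expected).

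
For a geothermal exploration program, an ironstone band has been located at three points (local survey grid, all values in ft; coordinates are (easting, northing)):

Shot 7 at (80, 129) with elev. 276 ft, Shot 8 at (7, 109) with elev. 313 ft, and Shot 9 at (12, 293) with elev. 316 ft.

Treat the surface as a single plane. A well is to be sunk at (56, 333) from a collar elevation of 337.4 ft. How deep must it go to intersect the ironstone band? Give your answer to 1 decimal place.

42.9 ft

Two edge vectors: Shot 7→Shot 8 = (-73, -20, 37), Shot 7→Shot 9 = (-68, 164, 40).
Normal n = (Shot 7→Shot 8) × (Shot 7→Shot 9) = (-6868, 404, -13332).
So ∂z/∂E = −n_x/n_z = −0.51515 and ∂z/∂N = −n_y/n_z = 0.03030.
Intercept c from Shot 7: 276 + 41.21 − 3.91 = 313.30.
At (56, 333): z_contact = −28.85 + 10.09 + 313.30 = 294.55 ft.
Depth below ground = 337.4 − 294.55 = 42.9 ft.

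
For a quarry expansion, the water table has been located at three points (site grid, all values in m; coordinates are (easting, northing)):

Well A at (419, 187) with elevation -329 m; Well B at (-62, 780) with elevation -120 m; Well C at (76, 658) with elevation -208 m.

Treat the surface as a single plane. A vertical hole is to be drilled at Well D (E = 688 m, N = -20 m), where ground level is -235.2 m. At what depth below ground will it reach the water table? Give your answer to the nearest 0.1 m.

283.3 m

Two edge vectors: Well A→Well B = (-481, 593, 209), Well A→Well C = (-343, 471, 121).
Normal n = (Well A→Well B) × (Well A→Well C) = (-26686, -13486, -23152).
So ∂z/∂E = −n_x/n_z = −1.15264 and ∂z/∂N = −n_y/n_z = −0.58250.
Intercept c from Well A: -329 + 482.96 + 108.93 = 262.88.
At (688, -20): z_contact = −793.02 + 11.65 + 262.88 = -518.48 m.
Depth below ground = -235.2 − (-518.48) = 283.3 m.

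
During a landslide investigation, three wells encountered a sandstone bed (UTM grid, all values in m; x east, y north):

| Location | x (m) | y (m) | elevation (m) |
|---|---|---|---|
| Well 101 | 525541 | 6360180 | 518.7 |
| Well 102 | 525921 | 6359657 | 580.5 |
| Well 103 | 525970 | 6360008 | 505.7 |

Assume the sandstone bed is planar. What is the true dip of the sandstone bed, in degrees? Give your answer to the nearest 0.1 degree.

Two edge vectors: Well 101→Well 102 = (380, -523, 61.8), Well 101→Well 103 = (429, -172, -13).
Normal n = (Well 101→Well 102) × (Well 101→Well 103) = (17428.6, 31452.2, 159007).
So ∂z/∂x = −n_x/n_z = −0.10961 and ∂z/∂y = −n_y/n_z = −0.19780.
Gradient magnitude |∇z| = √(a² + b²) = √(0.01201 + 0.03913) = 0.22614.
True dip = arctan(0.22614) = 12.7°, dipping toward NNE (azimuth ≈ 029°).

12.7°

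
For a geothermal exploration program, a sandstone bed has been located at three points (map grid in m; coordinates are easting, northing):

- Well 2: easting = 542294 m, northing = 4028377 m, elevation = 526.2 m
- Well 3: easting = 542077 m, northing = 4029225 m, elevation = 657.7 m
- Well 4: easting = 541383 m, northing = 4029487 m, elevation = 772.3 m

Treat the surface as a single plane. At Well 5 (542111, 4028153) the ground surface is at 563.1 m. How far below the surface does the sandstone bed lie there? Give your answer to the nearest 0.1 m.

Two edge vectors: Well 2→Well 3 = (-217, 848, 131.5), Well 2→Well 4 = (-911, 1110, 246.1).
Normal n = (Well 2→Well 3) × (Well 2→Well 4) = (62727.8, -66392.8, 531658).
So ∂z/∂easting = −n_x/n_z = −0.117985246 and ∂z/∂northing = −n_y/n_z = 0.124878775.
Intercept c from Well 2: 526.2 + 63982.69 − 503058.79 = −438549.90.
At (542111, 4028153): z_contact = −63961.10 + 503030.81 − 438549.90 = 519.82 m.
Depth below ground = 563.1 − 519.82 = 43.3 m.

43.3 m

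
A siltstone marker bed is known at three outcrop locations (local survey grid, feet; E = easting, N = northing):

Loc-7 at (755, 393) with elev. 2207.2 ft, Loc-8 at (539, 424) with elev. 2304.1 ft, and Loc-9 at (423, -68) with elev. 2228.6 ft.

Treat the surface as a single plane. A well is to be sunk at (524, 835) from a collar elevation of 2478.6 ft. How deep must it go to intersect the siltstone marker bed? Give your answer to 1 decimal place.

65.3 ft

Two edge vectors: Loc-7→Loc-8 = (-216, 31, 96.9), Loc-7→Loc-9 = (-332, -461, 21.4).
Normal n = (Loc-7→Loc-8) × (Loc-7→Loc-9) = (45334.3, -27548.4, 109868).
So ∂z/∂E = −n_x/n_z = −0.41263 and ∂z/∂N = −n_y/n_z = 0.25074.
Intercept c from Loc-7: 2207.2 + 311.53 − 98.54 = 2420.19.
At (524, 835): z_contact = −216.22 + 209.37 + 2420.19 = 2413.34 ft.
Depth below ground = 2478.6 − 2413.34 = 65.3 ft.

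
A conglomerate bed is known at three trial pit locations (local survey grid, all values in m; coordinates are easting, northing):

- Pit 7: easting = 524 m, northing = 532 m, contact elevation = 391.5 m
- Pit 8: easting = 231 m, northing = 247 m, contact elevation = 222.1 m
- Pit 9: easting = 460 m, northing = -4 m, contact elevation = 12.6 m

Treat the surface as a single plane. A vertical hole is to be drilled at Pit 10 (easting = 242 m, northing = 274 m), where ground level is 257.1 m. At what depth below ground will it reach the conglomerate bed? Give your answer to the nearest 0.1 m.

Let the plane be z = a·easting + b·northing + c.
Pit 8−Pit 7: −293a − 285b = −169.4;  Pit 9−Pit 7: −64a − 536b = −378.9.
Solving gives a = −0.12383, b = 0.72169.
Then c = 391.5 − a·524 − b·532 = 72.45.
At (242, 274): z_contact = −29.97 + 197.74 + 72.45 = 240.22 m.
Depth below ground = 257.1 − 240.22 = 16.9 m.

16.9 m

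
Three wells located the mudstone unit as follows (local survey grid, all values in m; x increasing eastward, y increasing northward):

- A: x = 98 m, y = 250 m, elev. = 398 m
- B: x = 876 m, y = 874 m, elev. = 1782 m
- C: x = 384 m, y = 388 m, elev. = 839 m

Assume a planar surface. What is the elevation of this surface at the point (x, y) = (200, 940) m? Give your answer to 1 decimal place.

Let the plane be z = a·x + b·y + c.
B−A: 778a + 624b = 1384;  C−A: 286a + 138b = 441.
Solving gives a = 1.18414, b = 0.74158.
Then c = 398 − a·98 − b·250 = 96.56.
At (200, 940): z = 236.8 + 697.1 + 96.56 = 1030.5 m.

1030.5 m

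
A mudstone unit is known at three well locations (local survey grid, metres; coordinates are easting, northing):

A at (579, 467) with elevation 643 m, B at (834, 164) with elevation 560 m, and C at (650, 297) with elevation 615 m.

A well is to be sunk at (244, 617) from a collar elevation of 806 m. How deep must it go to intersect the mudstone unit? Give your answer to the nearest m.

Two edge vectors: A→B = (255, -303, -83), A→C = (71, -170, -28).
Normal n = (A→B) × (A→C) = (-5626, 1247, -21837).
So ∂z/∂easting = −n_x/n_z = −0.25764 and ∂z/∂northing = −n_y/n_z = 0.05710.
Intercept c from A: 643 + 149.17 − 26.67 = 765.50.
At (244, 617): z_contact = −62.9 + 35.2 + 765.50 = 737.9 m.
Depth below ground = 806 − 737.9 = 68 m.

68 m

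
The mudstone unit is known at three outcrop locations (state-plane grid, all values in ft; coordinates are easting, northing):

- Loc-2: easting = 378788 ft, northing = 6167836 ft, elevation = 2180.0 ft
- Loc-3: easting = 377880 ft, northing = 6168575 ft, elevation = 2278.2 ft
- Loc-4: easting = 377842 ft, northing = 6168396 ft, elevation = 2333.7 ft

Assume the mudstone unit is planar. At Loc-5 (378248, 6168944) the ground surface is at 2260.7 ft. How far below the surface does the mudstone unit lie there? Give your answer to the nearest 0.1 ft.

185.9 ft

Two edge vectors: Loc-2→Loc-3 = (-908, 739, 98.2), Loc-2→Loc-4 = (-946, 560, 153.7).
Normal n = (Loc-2→Loc-3) × (Loc-2→Loc-4) = (58592.3, 46662.4, 190614).
So ∂z/∂easting = −n_x/n_z = −0.307387180 and ∂z/∂northing = −n_y/n_z = −0.244800487.
Intercept c from Loc-2: 2180 + 116434.58 + 1509889.26 = 1628503.83.
At (378248, 6168944): z_contact = −116268.59 − 1510160.49 + 1628503.83 = 2074.75 ft.
Depth below ground = 2260.7 − 2074.75 = 185.9 ft.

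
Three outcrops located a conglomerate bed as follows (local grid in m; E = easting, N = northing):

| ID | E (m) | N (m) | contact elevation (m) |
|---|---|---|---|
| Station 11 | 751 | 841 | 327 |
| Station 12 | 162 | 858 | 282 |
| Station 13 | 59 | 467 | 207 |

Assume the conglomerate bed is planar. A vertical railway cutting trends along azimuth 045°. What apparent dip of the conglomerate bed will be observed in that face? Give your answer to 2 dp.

Let the plane be z = a·E + b·N + c.
Station 12−Station 11: −589a + 17b = −45;  Station 13−Station 11: −692a − 374b = −120.
Solving gives a = 0.08132, b = 0.17039.
Unit vector along 045° is (sin 45°, cos 45°) = (0.7071, 0.7071).
Slope in that direction = a·(0.7071) + b·(0.7071) = 0.17799.
Apparent dip = arctan|0.17799| = 10.09° (true dip is 10.7°, so apparent ≤ true as expected).

10.09°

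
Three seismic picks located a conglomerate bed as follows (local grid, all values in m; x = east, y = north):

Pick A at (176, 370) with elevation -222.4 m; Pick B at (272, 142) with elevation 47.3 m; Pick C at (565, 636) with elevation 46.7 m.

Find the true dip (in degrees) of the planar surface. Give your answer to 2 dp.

53.58°

Let the plane be z = a·x + b·y + c.
Pick B−Pick A: 96a − 228b = 269.7;  Pick C−Pick A: 389a + 266b = 269.1.
Solving gives a = 1.16517, b = −0.69230.
Gradient magnitude |∇z| = √(a² + b²) = √(1.35762 + 0.47928) = 1.35532.
True dip = arctan(1.35532) = 53.58°, dipping toward WNW (azimuth ≈ 301°).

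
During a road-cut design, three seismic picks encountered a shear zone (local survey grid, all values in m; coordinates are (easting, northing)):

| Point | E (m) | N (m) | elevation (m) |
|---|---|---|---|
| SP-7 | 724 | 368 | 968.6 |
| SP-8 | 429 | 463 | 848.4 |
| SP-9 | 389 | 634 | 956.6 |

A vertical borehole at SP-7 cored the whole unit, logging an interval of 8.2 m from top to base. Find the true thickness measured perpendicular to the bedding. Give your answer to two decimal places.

5.72 m

Two edge vectors: SP-7→SP-8 = (-295, 95, -120.2), SP-7→SP-9 = (-335, 266, -12).
Normal n = (SP-7→SP-8) × (SP-7→SP-9) = (30833.2, 36727, -46645).
So ∂z/∂E = −n_x/n_z = 0.66102 and ∂z/∂N = −n_y/n_z = 0.78737.
|∇z| = √(a²+b²) = 1.02806, so dip δ = arctan(1.02806) = 45.79°.
True thickness = vertical thickness × cos δ = 8.2 × cos 45.79° = 5.72 m.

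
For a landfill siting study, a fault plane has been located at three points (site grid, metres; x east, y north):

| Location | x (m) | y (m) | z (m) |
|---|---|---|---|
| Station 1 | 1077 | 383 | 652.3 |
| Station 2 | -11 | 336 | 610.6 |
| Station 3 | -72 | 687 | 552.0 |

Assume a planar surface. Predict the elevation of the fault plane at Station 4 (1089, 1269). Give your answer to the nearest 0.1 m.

Two edge vectors: Station 1→Station 2 = (-1088, -47, -41.7), Station 1→Station 3 = (-1149, 304, -100.3).
Normal n = (Station 1→Station 2) × (Station 1→Station 3) = (17390.9, -61213.1, -384755).
So ∂z/∂x = −n_x/n_z = 0.045200 and ∂z/∂y = −n_y/n_z = −0.159096.
Intercept c from Station 1: 652.3 − 48.68 + 60.93 = 664.55.
At (1089, 1269): z = 49.2 − 201.9 + 664.55 = 511.9 m.

511.9 m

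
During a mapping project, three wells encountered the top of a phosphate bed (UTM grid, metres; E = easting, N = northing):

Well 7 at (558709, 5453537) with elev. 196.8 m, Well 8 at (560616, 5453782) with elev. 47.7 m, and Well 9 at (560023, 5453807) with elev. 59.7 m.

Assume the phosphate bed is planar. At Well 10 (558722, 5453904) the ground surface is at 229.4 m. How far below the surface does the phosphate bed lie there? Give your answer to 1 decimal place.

Two edge vectors: Well 7→Well 8 = (1907, 245, -149.1), Well 7→Well 9 = (1314, 270, -137.1).
Normal n = (Well 7→Well 8) × (Well 7→Well 9) = (6667.5, 65532.3, 192960).
So ∂z/∂E = −n_x/n_z = −0.034553794 and ∂z/∂N = −n_y/n_z = −0.339615983.
Intercept c from Well 7: 196.8 + 19305.52 + 1852108.33 = 1871610.64.
At (558722, 5453904): z_contact = −19305.96 − 1852232.97 + 1871610.64 = 71.71 m.
Depth below ground = 229.4 − 71.71 = 157.7 m.

157.7 m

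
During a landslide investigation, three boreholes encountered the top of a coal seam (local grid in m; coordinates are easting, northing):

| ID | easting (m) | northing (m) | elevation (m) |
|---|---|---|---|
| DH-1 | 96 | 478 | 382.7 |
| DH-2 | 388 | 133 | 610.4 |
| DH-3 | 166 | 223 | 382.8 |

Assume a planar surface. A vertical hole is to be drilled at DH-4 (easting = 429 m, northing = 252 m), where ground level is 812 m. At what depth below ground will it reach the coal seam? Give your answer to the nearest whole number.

117 m

Two edge vectors: DH-1→DH-2 = (292, -345, 227.7), DH-1→DH-3 = (70, -255, 0.1).
Normal n = (DH-1→DH-2) × (DH-1→DH-3) = (58029, 15909.8, -50310).
So ∂z/∂easting = −n_x/n_z = 1.15343 and ∂z/∂northing = −n_y/n_z = 0.31624.
Intercept c from DH-1: 382.7 − 110.73 − 151.16 = 120.81.
At (429, 252): z_contact = 494.8 + 79.7 + 120.81 = 695.3 m.
Depth below ground = 812 − 695.3 = 117 m.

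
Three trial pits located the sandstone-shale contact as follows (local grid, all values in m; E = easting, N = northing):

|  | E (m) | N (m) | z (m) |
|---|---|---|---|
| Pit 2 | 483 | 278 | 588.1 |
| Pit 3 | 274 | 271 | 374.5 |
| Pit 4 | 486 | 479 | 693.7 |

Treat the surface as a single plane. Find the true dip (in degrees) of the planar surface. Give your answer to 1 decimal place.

48.4°

Let the plane be z = a·E + b·N + c.
Pit 3−Pit 2: −209a − 7b = −213.6;  Pit 4−Pit 2: 3a + 201b = 105.6.
Solving gives a = 1.00492, b = 0.51037.
Gradient magnitude |∇z| = √(a² + b²) = √(1.00986 + 0.26048) = 1.12709.
True dip = arctan(1.12709) = 48.4°, dipping toward WSW (azimuth ≈ 243°).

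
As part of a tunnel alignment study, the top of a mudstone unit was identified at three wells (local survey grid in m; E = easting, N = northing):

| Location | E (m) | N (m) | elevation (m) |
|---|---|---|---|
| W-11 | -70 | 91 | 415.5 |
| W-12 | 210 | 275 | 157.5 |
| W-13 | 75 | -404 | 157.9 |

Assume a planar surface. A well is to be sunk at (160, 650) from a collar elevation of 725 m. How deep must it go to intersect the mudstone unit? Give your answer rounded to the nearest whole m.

Two edge vectors: W-11→W-12 = (280, 184, -258), W-11→W-13 = (145, -495, -257.6).
Normal n = (W-11→W-12) × (W-11→W-13) = (-175108.4, 34718, -165280).
So ∂z/∂E = −n_x/n_z = −1.05947 and ∂z/∂N = −n_y/n_z = 0.21006.
Intercept c from W-11: 415.5 − 74.16 − 19.12 = 322.22.
At (160, 650): z_contact = −169.5 + 136.5 + 322.22 = 289.2 m.
Depth below ground = 725 − 289.2 = 436 m.

436 m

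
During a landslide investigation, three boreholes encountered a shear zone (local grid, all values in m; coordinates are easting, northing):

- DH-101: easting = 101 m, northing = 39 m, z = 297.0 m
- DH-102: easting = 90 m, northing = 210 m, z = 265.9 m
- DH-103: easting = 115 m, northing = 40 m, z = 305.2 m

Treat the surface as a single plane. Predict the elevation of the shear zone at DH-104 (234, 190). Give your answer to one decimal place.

354.6 m

Two edge vectors: DH-101→DH-102 = (-11, 171, -31.1), DH-101→DH-103 = (14, 1, 8.2).
Normal n = (DH-101→DH-102) × (DH-101→DH-103) = (1433.3, -345.2, -2405).
So ∂z/∂easting = −n_x/n_z = 0.59597 and ∂z/∂northing = −n_y/n_z = −0.14353.
Intercept c from DH-101: 297 − 60.19 + 5.60 = 242.41.
At (234, 190): z = 139.5 − 27.3 + 242.41 = 354.6 m.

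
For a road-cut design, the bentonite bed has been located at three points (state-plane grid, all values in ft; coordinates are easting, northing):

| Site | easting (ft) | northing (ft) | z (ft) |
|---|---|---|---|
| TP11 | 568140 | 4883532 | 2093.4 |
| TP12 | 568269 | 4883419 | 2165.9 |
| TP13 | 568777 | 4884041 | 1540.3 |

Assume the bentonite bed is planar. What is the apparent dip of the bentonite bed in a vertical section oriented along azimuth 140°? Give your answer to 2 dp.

28.13°

Let the plane be z = a·easting + b·northing + c.
TP12−TP11: 129a − 113b = 72.5;  TP13−TP11: 637a + 509b = −553.1.
Solving gives a = −0.18597, b = −0.85390.
Unit vector along 140° is (sin 140°, cos 140°) = (0.6428, -0.7660).
Slope in that direction = a·(0.6428) + b·(-0.7660) = 0.53458.
Apparent dip = arctan|0.53458| = 28.13° (true dip is 41.2°, so apparent ≤ true as expected).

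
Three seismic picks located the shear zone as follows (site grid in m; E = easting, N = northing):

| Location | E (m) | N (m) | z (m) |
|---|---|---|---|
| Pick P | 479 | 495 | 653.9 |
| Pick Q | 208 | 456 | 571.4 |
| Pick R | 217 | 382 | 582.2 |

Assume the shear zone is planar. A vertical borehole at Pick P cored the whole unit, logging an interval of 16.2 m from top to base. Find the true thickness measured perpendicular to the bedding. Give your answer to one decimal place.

15.4 m

Two edge vectors: Pick P→Pick Q = (-271, -39, -82.5), Pick P→Pick R = (-262, -113, -71.7).
Normal n = (Pick P→Pick Q) × (Pick P→Pick R) = (-6526.2, 2184.3, 20405).
So ∂z/∂E = −n_x/n_z = 0.31983 and ∂z/∂N = −n_y/n_z = −0.10705.
|∇z| = √(a²+b²) = 0.33727, so dip δ = arctan(0.33727) = 18.64°.
True thickness = vertical thickness × cos δ = 16.2 × cos 18.64° = 15.4 m.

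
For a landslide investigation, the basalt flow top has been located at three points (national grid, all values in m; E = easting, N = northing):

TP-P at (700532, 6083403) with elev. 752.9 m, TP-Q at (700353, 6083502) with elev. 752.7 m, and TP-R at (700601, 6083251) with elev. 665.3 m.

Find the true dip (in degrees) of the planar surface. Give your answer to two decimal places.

41.37°

Let the plane be z = a·E + b·N + c.
TP-Q−TP-P: −179a + 99b = −0.2;  TP-R−TP-P: 69a − 152b = −87.6.
Solving gives a = 0.42709, b = 0.77019.
Gradient magnitude |∇z| = √(a² + b²) = √(0.18241 + 0.59320) = 0.88068.
True dip = arctan(0.88068) = 41.37°, dipping toward SSW (azimuth ≈ 209°).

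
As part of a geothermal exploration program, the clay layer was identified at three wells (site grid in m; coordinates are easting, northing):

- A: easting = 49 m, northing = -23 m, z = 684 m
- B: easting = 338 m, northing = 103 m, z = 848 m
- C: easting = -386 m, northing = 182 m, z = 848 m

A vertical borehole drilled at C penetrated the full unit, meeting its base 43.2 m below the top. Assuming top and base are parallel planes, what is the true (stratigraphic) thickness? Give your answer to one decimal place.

Let the plane be z = a·easting + b·northing + c.
B−A: 289a + 126b = 164;  C−A: −435a + 205b = 164.
Solving gives a = 0.11359, b = 1.04104.
|∇z| = √(a²+b²) = 1.04722, so dip δ = arctan(1.04722) = 46.32°.
True thickness = vertical thickness × cos δ = 43.2 × cos 46.32° = 29.8 m.

29.8 m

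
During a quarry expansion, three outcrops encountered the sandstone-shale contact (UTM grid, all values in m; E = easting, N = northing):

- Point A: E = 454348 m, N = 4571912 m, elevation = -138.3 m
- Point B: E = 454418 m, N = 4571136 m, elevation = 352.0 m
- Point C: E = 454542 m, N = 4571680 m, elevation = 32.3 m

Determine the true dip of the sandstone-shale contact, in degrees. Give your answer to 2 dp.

Two edge vectors: Point A→Point B = (70, -776, 490.3), Point A→Point C = (194, -232, 170.6).
Normal n = (Point A→Point B) × (Point A→Point C) = (-18636, 83176.2, 134304).
So ∂z/∂E = −n_x/n_z = 0.13876 and ∂z/∂N = −n_y/n_z = −0.61931.
Gradient magnitude |∇z| = √(a² + b²) = √(0.01925 + 0.38355) = 0.63467.
True dip = arctan(0.63467) = 32.40°, dipping toward NNW (azimuth ≈ 347°).

32.40°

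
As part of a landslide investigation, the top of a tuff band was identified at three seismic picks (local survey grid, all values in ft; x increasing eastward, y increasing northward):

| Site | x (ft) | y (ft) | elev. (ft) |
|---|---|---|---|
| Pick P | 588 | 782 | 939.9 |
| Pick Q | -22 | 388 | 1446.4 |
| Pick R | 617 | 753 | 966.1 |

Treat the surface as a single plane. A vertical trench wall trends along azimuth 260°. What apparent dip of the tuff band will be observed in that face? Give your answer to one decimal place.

Let the plane be z = a·x + b·y + c.
Pick Q−Pick P: −610a − 394b = 506.5;  Pick R−Pick P: 29a − 29b = 26.2.
Solving gives a = −0.14994, b = −1.05339.
Unit vector along 260° is (sin 260°, cos 260°) = (-0.9848, -0.1736).
Slope in that direction = a·(-0.9848) + b·(-0.1736) = 0.33058.
Apparent dip = arctan|0.33058| = 18.3° (true dip is 46.8°, so apparent ≤ true as expected).

18.3°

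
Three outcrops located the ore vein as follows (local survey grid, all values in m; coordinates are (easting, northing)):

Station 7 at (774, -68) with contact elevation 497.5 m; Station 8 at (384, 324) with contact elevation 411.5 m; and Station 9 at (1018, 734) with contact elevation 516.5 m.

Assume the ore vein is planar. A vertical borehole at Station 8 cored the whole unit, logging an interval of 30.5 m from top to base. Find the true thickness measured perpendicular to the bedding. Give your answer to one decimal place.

Let the plane be z = a·E + b·N + c.
Station 8−Station 7: −390a + 392b = −86;  Station 9−Station 7: 244a + 802b = 19.
Solving gives a = 0.18711, b = −0.03323.
|∇z| = √(a²+b²) = 0.19004, so dip δ = arctan(0.19004) = 10.76°.
True thickness = vertical thickness × cos δ = 30.5 × cos 10.76° = 30.0 m.

30.0 m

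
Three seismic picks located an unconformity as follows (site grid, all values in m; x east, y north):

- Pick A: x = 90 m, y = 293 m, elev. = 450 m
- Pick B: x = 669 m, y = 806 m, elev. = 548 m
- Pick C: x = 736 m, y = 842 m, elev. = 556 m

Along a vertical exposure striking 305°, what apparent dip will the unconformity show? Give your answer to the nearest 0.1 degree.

Let the plane be z = a·x + b·y + c.
Pick B−Pick A: 579a + 513b = 98;  Pick C−Pick A: 646a + 549b = 106.
Solving gives a = 0.04258, b = 0.14297.
Unit vector along 305° is (sin 305°, cos 305°) = (-0.8192, 0.5736).
Slope in that direction = a·(-0.8192) + b·(0.5736) = 0.04713.
Apparent dip = arctan|0.04713| = 2.7° (true dip is 8.5°, so apparent ≤ true as expected).

2.7°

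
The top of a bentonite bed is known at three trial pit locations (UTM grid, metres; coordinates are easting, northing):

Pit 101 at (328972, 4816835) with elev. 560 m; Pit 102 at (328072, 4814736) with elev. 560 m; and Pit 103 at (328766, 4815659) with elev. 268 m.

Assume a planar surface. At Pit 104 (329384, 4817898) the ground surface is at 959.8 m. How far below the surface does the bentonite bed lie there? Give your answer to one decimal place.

Let the plane be z = a·easting + b·northing + c.
Pit 102−Pit 101: −900a − 2099b = 0;  Pit 103−Pit 101: −206a − 1176b = −292.
Solving gives a = −0.979076878, b = 0.419804283.
Then c = 560 − a·328972 − b·4816835 = −1699479.08.
At (329384, 4817898): z_contact = −322492.26 + 2022574.22 − 1699479.08 = 602.87 m.
Depth below ground = 959.8 − 602.87 = 356.9 m.

356.9 m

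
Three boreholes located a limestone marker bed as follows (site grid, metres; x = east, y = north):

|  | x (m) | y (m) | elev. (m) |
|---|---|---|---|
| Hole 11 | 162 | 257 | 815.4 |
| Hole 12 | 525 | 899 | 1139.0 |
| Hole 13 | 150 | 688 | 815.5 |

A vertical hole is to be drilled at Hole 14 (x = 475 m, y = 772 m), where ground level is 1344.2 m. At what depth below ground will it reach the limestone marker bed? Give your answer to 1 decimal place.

250.7 m

Two edge vectors: Hole 11→Hole 12 = (363, 642, 323.6), Hole 11→Hole 13 = (-12, 431, 0.1).
Normal n = (Hole 11→Hole 12) × (Hole 11→Hole 13) = (-139407.4, -3919.5, 164157).
So ∂z/∂x = −n_x/n_z = 0.84923 and ∂z/∂y = −n_y/n_z = 0.02388.
Intercept c from Hole 11: 815.4 − 137.58 − 6.14 = 671.69.
At (475, 772): z_contact = 403.39 + 18.43 + 671.69 = 1093.51 m.
Depth below ground = 1344.2 − 1093.51 = 250.7 m.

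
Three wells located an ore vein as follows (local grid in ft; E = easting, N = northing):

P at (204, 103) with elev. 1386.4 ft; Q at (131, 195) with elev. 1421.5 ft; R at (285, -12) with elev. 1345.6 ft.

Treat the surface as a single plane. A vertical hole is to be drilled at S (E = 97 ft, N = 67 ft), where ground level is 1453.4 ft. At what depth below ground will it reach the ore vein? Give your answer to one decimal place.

Let the plane be z = a·E + b·N + c.
Q−P: −73a + 92b = 35.1;  R−P: 81a − 115b = −40.8.
Solving gives a = −0.30000, b = 0.14348.
Then c = 1386.4 − a·204 − b·103 = 1432.82.
At (97, 67): z_contact = −29.10 + 9.61 + 1432.82 = 1413.33 ft.
Depth below ground = 1453.4 − 1413.33 = 40.1 ft.

40.1 ft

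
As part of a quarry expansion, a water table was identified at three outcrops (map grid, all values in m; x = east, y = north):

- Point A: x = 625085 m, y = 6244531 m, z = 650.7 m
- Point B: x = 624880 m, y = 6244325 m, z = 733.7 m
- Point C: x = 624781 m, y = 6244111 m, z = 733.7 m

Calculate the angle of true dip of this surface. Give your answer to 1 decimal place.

39.8°

Let the plane be z = a·x + b·y + c.
Point B−Point A: −205a − 206b = 83;  Point C−Point A: −304a − 420b = 83.
Solving gives a = −0.75660, b = 0.35002.
Gradient magnitude |∇z| = √(a² + b²) = √(0.57245 + 0.12251) = 0.83364.
True dip = arctan(0.83364) = 39.8°, dipping toward ESE (azimuth ≈ 115°).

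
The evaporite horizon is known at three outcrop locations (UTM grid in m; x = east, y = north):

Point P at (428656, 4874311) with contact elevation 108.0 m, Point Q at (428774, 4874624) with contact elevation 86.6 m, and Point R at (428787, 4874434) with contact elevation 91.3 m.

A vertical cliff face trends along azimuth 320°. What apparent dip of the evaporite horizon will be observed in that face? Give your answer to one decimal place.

2.2°

Two edge vectors: Point P→Point Q = (118, 313, -21.4), Point P→Point R = (131, 123, -16.7).
Normal n = (Point P→Point Q) × (Point P→Point R) = (-2594.9, -832.8, -26489).
So ∂z/∂x = −n_x/n_z = −0.09796 and ∂z/∂y = −n_y/n_z = −0.03144.
Unit vector along 320° is (sin 320°, cos 320°) = (-0.6428, 0.7660).
Slope in that direction = a·(-0.6428) + b·(0.7660) = 0.03888.
Apparent dip = arctan|0.03888| = 2.2° (true dip is 5.9°, so apparent ≤ true as expected).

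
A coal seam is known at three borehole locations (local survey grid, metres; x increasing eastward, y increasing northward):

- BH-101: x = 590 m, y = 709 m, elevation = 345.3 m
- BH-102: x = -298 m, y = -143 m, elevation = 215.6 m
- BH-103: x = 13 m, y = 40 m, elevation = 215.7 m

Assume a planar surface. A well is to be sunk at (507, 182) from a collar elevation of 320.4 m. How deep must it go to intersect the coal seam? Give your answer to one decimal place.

162.9 m

Let the plane be z = a·x + b·y + c.
BH-102−BH-101: −888a − 852b = −129.7;  BH-103−BH-101: −577a − 669b = −129.6.
Solving gives a = −0.23080, b = 0.39279.
Then c = 345.3 − a·590 − b·709 = 202.99.
At (507, 182): z_contact = −117.02 + 71.49 + 202.99 = 157.46 m.
Depth below ground = 320.4 − 157.46 = 162.9 m.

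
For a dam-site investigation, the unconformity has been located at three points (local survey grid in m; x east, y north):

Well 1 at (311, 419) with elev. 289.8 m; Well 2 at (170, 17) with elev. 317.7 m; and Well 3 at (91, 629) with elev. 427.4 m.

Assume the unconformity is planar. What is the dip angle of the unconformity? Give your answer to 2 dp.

27.93°

Two edge vectors: Well 1→Well 2 = (-141, -402, 27.9), Well 1→Well 3 = (-220, 210, 137.6).
Normal n = (Well 1→Well 2) × (Well 1→Well 3) = (-61174.2, 13263.6, -118050).
So ∂z/∂x = −n_x/n_z = −0.51821 and ∂z/∂y = −n_y/n_z = 0.11236.
Gradient magnitude |∇z| = √(a² + b²) = √(0.26854 + 0.01262) = 0.53025.
True dip = arctan(0.53025) = 27.93°, dipping toward ESE (azimuth ≈ 102°).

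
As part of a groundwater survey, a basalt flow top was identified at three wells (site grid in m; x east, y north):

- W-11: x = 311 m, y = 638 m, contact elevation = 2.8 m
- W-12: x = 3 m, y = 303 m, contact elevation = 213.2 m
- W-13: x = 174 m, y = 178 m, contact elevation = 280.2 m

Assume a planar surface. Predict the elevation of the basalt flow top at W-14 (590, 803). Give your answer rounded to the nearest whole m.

Let the plane be z = a·x + b·y + c.
W-12−W-11: −308a − 335b = 210.4;  W-13−W-11: −137a − 460b = 277.4.
Solving gives a = −0.04025, b = −0.59106.
Then c = 2.8 − a·311 − b·638 = 392.41.
At (590, 803): z = −23.7 − 474.6 + 392.41 = -106.0 m.

-106 m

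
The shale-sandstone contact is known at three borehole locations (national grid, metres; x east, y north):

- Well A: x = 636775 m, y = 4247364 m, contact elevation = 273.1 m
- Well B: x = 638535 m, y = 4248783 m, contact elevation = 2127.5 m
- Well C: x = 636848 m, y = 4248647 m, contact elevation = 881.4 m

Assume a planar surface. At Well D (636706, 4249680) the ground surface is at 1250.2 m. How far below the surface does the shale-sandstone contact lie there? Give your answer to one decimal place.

Two edge vectors: Well A→Well B = (1760, 1419, 1854.4), Well A→Well C = (73, 1283, 608.3).
Normal n = (Well A→Well B) × (Well A→Well C) = (-1516017.5, -935236.8, 2154493).
So ∂z/∂x = −n_x/n_z = 0.703653945 and ∂z/∂y = −n_y/n_z = 0.434086720.
Intercept c from Well A: 273.1 − 448069.24 − 1843724.31 = −2291520.45.
At (636706, 4249680): z_contact = 448020.69 + 1844729.65 − 2291520.45 = 1229.89 m.
Depth below ground = 1250.2 − 1229.89 = 20.3 m.

20.3 m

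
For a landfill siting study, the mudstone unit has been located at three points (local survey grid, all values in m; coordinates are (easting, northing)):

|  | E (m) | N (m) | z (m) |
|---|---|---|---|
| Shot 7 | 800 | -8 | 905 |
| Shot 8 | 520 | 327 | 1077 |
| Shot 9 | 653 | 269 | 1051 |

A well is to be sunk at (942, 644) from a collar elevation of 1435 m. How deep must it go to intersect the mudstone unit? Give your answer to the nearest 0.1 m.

164.5 m

Let the plane be z = a·E + b·N + c.
Shot 8−Shot 7: −280a + 335b = 172;  Shot 9−Shot 7: −147a + 277b = 146.
Solving gives a = 0.04471, b = 0.55080.
Then c = 905 − a·800 − b·-8 = 873.64.
At (942, 644): z_contact = 42.12 + 354.72 + 873.64 = 1270.47 m.
Depth below ground = 1435 − 1270.47 = 164.5 m.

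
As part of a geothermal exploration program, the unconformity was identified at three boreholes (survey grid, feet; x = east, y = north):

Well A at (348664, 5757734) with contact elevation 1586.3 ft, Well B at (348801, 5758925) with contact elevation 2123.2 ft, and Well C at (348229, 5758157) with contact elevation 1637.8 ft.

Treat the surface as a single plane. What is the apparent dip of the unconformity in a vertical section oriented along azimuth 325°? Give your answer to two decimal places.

10.04°

Let the plane be z = a·x + b·y + c.
Well B−Well A: 137a + 1191b = 536.9;  Well C−Well A: −435a + 423b = 51.5.
Solving gives a = 0.28778, b = 0.41769.
Unit vector along 325° is (sin 325°, cos 325°) = (-0.5736, 0.8192).
Slope in that direction = a·(-0.5736) + b·(0.8192) = 0.17709.
Apparent dip = arctan|0.17709| = 10.04° (true dip is 26.9°, so apparent ≤ true as expected).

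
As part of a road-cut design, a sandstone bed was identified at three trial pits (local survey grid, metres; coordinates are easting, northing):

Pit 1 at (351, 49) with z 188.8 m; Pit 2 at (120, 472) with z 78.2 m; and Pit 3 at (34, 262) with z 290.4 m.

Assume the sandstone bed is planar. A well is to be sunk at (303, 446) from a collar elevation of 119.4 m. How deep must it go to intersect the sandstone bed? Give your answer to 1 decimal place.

Two edge vectors: Pit 1→Pit 2 = (-231, 423, -110.6), Pit 1→Pit 3 = (-317, 213, 101.6).
Normal n = (Pit 1→Pit 2) × (Pit 1→Pit 3) = (66534.6, 58529.8, 84888).
So ∂z/∂easting = −n_x/n_z = −0.78379 and ∂z/∂northing = −n_y/n_z = −0.68949.
Intercept c from Pit 1: 188.8 + 275.11 + 33.79 = 497.70.
At (303, 446): z_contact = −237.49 − 307.51 + 497.70 = -47.31 m.
Depth below ground = 119.4 − (-47.31) = 166.7 m.

166.7 m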